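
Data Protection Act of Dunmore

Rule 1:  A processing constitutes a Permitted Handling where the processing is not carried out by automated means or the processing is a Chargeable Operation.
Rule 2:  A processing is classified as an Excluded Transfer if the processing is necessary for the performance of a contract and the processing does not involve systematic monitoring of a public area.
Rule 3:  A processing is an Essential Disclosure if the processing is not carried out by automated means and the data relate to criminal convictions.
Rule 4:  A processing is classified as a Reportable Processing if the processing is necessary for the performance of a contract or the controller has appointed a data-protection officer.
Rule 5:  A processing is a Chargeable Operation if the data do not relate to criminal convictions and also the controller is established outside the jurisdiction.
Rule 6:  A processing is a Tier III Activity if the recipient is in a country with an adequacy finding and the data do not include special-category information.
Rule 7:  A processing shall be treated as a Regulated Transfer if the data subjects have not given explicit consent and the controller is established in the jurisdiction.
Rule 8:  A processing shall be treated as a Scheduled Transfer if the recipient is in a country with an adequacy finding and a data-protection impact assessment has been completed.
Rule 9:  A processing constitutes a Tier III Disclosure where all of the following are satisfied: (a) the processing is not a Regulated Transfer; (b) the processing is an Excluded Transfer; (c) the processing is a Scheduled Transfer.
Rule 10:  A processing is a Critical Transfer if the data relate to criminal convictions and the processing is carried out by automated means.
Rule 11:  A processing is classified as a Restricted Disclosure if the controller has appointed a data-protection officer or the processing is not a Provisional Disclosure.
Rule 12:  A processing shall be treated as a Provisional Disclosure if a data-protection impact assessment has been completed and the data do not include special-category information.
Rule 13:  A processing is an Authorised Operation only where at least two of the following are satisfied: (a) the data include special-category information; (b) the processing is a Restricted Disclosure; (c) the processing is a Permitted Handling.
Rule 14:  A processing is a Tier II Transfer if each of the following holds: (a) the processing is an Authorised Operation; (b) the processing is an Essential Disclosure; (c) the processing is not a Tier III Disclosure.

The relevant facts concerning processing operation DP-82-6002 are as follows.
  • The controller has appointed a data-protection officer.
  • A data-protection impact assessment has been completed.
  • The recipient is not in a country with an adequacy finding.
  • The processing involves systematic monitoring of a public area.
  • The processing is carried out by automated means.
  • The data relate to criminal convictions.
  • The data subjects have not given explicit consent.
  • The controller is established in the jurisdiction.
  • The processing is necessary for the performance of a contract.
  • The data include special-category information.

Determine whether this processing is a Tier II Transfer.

Under rule 12: a data-protection impact assessment has been completed? yes; and the data do not include special-category information? no. So the processing is not a Provisional Disclosure.
Under rule 11: the controller has appointed a data-protection officer? yes; or not a Provisional Disclosure (rule 12)? yes. So the processing is a Restricted Disclosure.
Under rule 5: the data do not relate to criminal convictions? no; and the controller is established outside the jurisdiction? no. So the processing is not a Chargeable Operation.
Under rule 1: the processing is not carried out by automated means? no; or Chargeable Operation (rule 5)? no. So the processing is not a Permitted Handling.
Under rule 13: the data include special-category information? yes; Restricted Disclosure (rule 11)? yes; Permitted Handling (rule 1)? no — 2 of 3 hold (need ≥2) → satisfied.
Under rule 3: the processing is not carried out by automated means? no; and the data relate to criminal convictions? yes. So the processing is not an Essential Disclosure.
Under rule 7: the data subjects have not given explicit consent? yes; and the controller is established in the jurisdiction? yes. So the processing is a Regulated Transfer.
Under rule 2: the processing is necessary for the performance of a contract? yes; and the processing does not involve systematic monitoring of a public area? no. So the processing is not an Excluded Transfer.
Under rule 8: the recipient is in a country with an adequacy finding? no; and a data-protection impact assessment has been completed? yes. So the processing is not a Scheduled Transfer.
Under rule 9: not a Regulated Transfer (rule 7)? no; and Excluded Transfer (rule 2)? no; and Scheduled Transfer (rule 8)? no. So the processing is not a Tier III Disclosure.
Under rule 14: Authorised Operation (rule 13)? yes; and Essential Disclosure (rule 3)? no; and not a Tier III Disclosure (rule 9)? yes. So the processing is not a Tier II Transfer.

No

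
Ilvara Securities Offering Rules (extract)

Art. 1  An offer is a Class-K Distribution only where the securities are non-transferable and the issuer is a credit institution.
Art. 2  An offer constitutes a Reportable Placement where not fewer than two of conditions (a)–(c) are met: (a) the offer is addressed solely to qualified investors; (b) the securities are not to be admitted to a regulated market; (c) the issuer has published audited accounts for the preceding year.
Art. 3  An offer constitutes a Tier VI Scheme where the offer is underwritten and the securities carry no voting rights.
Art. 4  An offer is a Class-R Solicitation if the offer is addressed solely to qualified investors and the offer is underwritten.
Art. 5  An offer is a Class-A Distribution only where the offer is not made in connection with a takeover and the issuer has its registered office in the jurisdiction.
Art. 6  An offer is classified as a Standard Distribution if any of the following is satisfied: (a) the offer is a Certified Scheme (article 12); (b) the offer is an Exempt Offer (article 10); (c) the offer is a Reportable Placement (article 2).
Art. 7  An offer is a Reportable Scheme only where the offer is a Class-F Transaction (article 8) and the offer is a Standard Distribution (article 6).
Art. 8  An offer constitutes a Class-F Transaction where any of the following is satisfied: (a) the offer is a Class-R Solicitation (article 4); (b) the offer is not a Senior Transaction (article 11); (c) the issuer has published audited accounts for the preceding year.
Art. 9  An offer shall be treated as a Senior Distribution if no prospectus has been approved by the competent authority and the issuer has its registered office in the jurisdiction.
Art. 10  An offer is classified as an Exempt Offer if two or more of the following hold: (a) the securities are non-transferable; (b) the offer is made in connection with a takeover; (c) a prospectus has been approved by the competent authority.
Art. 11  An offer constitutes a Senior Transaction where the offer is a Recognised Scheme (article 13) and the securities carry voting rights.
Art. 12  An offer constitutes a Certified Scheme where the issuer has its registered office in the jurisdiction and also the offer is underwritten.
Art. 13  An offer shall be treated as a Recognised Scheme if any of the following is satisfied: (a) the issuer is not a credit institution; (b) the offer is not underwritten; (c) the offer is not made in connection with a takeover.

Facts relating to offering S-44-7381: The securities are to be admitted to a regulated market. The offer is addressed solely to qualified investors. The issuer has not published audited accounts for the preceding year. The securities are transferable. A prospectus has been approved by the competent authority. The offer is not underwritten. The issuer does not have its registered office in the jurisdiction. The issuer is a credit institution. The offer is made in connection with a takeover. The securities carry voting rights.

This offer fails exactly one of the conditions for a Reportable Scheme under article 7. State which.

article 4 — Class-R Solicitation: [the offer is addressed solely to qualified investors? yes] AND [the offer is underwritten? no] → not satisfied.
article 13 — Recognised Scheme: [the issuer is not a credit institution? no] OR [the offer is not underwritten? yes] OR [the offer is not made in connection with a takeover? no] → satisfied.
article 11 — Senior Transaction: [Recognised Scheme (article 13)? yes] AND [the securities carry voting rights? yes] → satisfied.
article 8 — Class-F Transaction: [Class-R Solicitation (article 4)? no] OR [not a Senior Transaction (article 11)? no] OR [the issuer has published audited accounts for the preceding year? no] → not satisfied.
article 12 — Certified Scheme: [the issuer has its registered office in the jurisdiction? no] AND [the offer is underwritten? no] → not satisfied.
article 10 — Exempt Offer: the securities are non-transferable? no; the offer is made in connection with a takeover? yes; a prospectus has been approved by the competent authority? yes — 2 of 3 hold (need ≥2) → satisfied.
article 2 — Reportable Placement: the offer is addressed solely to qualified investors? yes; the securities are not to be admitted to a regulated market? no; the issuer has published audited accounts for the preceding year? no — 1 of 3 hold (need ≥2) → not satisfied.
article 6 — Standard Distribution: [Certified Scheme (article 12)? no] OR [Exempt Offer (article 10)? yes] OR [Reportable Placement (article 2)? no] → satisfied.
article 7 — Reportable Scheme: [Class-F Transaction (article 8)? no] AND [Standard Distribution (article 6)? yes] → not satisfied.

Class-F Transaction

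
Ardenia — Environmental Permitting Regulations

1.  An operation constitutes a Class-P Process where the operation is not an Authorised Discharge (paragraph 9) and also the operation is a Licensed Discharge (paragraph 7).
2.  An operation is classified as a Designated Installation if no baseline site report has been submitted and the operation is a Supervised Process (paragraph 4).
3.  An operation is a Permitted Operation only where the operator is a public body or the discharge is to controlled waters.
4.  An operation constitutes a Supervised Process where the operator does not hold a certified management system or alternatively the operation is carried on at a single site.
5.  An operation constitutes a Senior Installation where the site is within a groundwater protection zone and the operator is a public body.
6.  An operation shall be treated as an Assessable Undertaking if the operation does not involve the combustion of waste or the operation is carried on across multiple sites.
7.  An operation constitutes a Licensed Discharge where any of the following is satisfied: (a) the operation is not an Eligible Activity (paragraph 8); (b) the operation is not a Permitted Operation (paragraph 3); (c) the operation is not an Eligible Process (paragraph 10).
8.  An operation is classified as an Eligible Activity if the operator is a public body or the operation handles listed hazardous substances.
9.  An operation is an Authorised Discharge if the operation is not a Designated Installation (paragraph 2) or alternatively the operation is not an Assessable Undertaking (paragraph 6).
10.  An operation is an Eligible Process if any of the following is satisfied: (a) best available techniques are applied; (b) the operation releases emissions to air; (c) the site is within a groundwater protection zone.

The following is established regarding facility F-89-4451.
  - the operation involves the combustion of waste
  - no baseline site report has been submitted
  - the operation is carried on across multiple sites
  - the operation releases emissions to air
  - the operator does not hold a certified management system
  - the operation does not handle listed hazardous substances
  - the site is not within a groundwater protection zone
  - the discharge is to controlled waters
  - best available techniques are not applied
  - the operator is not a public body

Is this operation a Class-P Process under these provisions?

Yes

Under paragraph 4: the operator does not hold a certified management system? yes; or the operation is carried on at a single site? no. So the operation is a Supervised Process.
Under paragraph 2: no baseline site report has been submitted? yes; and Supervised Process (paragraph 4)? yes. So the operation is a Designated Installation.
Under paragraph 6: the operation does not involve the combustion of waste? no; or the operation is carried on across multiple sites? yes. So the operation is an Assessable Undertaking.
Under paragraph 9: not a Designated Installation (paragraph 2)? no; or not an Assessable Undertaking (paragraph 6)? no. So the operation is not an Authorised Discharge.
Under paragraph 8: the operator is a public body? no; or the operation handles listed hazardous substances? no. So the operation is not an Eligible Activity.
Under paragraph 3: the operator is a public body? no; or the discharge is to controlled waters? yes. So the operation is a Permitted Operation.
Under paragraph 10: best available techniques are applied? no; or the operation releases emissions to air? yes; or the site is within a groundwater protection zone? no. So the operation is an Eligible Process.
Under paragraph 7: not an Eligible Activity (paragraph 8)? yes; or not a Permitted Operation (paragraph 3)? no; or not an Eligible Process (paragraph 10)? no. So the operation is a Licensed Discharge.
Under paragraph 1: not an Authorised Discharge (paragraph 9)? yes; and Licensed Discharge (paragraph 7)? yes. So the operation is a Class-P Process.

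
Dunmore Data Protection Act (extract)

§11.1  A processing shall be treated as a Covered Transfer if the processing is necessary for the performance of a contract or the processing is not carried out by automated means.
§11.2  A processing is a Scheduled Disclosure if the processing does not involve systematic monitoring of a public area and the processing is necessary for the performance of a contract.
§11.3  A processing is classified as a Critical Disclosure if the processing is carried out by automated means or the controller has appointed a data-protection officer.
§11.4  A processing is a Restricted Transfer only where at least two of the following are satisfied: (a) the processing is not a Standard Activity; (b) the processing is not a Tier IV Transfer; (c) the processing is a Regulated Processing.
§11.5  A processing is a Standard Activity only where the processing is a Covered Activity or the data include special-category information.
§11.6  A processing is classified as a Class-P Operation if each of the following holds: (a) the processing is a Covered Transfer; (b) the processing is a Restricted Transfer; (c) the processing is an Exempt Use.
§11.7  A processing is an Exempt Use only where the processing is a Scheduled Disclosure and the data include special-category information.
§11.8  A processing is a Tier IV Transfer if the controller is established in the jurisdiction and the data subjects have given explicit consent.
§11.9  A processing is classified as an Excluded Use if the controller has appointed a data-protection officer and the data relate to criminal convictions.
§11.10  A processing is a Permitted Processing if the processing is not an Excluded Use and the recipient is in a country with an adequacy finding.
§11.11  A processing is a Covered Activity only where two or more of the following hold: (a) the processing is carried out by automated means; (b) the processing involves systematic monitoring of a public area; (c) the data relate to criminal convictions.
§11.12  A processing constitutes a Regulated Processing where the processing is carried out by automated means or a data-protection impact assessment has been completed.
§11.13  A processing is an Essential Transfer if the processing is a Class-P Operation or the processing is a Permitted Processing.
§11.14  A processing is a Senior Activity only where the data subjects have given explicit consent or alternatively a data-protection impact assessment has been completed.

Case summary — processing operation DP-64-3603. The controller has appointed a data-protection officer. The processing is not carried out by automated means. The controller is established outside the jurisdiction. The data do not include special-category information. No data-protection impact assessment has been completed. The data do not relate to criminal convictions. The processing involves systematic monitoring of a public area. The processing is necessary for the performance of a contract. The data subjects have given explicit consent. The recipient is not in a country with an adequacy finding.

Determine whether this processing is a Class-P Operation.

§11.1 — Covered Transfer: [the processing is necessary for the performance of a contract? yes] OR [the processing is not carried out by automated means? yes] → satisfied.
§11.11 — Covered Activity: the processing is carried out by automated means? no; the processing involves systematic monitoring of a public area? yes; the data relate to criminal convictions? no — 1 of 3 hold (need ≥2) → not satisfied.
§11.5 — Standard Activity: [Covered Activity (§11.11)? no] OR [the data include special-category information? no] → not satisfied.
§11.8 — Tier IV Transfer: [the controller is established in the jurisdiction? no] AND [the data subjects have given explicit consent? yes] → not satisfied.
§11.12 — Regulated Processing: [the processing is carried out by automated means? no] OR [a data-protection impact assessment has been completed? no] → not satisfied.
§11.4 — Restricted Transfer: not a Standard Activity (§11.5)? yes; not a Tier IV Transfer (§11.8)? yes; Regulated Processing (§11.12)? no — 2 of 3 hold (need ≥2) → satisfied.
§11.2 — Scheduled Disclosure: [the processing does not involve systematic monitoring of a public area? no] AND [the processing is necessary for the performance of a contract? yes] → not satisfied.
§11.7 — Exempt Use: [Scheduled Disclosure (§11.2)? no] AND [the data include special-category information? no] → not satisfied.
§11.6 — Class-P Operation: [Covered Transfer (§11.1)? yes] AND [Restricted Transfer (§11.4)? yes] AND [Exempt Use (§11.7)? no] → not satisfied.

No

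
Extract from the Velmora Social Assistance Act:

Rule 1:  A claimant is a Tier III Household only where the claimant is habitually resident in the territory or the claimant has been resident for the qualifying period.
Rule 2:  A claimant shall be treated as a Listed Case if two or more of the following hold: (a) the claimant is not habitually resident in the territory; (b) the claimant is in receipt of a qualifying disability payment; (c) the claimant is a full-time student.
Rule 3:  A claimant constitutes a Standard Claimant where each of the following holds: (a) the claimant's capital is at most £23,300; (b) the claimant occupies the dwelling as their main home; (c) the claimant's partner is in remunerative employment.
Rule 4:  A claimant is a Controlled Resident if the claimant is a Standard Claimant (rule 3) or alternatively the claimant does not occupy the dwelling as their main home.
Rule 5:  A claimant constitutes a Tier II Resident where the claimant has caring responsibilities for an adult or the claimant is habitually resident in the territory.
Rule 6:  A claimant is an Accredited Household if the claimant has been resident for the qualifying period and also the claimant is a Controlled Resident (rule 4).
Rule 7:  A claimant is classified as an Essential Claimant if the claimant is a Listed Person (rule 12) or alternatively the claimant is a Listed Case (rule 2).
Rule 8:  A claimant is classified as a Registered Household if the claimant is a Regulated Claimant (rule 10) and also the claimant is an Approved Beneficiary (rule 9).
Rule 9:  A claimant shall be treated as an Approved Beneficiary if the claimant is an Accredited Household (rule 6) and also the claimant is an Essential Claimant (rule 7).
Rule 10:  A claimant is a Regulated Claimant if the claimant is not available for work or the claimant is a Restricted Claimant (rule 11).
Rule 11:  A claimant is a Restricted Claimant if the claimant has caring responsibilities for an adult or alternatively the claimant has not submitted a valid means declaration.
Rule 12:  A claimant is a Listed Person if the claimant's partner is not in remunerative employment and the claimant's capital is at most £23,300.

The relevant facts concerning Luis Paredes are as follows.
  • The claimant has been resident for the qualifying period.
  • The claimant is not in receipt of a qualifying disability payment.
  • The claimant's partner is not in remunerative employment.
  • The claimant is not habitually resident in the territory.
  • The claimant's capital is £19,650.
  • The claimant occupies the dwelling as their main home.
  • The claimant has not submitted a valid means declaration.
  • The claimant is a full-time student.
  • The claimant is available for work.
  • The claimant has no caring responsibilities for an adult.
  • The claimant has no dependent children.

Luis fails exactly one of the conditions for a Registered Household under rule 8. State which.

rule 11 — Restricted Claimant: [the claimant has caring responsibilities for an adult? no] OR [the claimant has not submitted a valid means declaration? yes] → satisfied.
rule 10 — Regulated Claimant: [the claimant is not available for work? no] OR [Restricted Claimant (rule 11)? yes] → satisfied.
rule 3 — Standard Claimant: [claimant's capital: £19,650 ≤ £23,300? yes] AND [the claimant occupies the dwelling as their main home? yes] AND [the claimant's partner is in remunerative employment? no] → not satisfied.
rule 4 — Controlled Resident: [Standard Claimant (rule 3)? no] OR [the claimant does not occupy the dwelling as their main home? no] → not satisfied.
rule 6 — Accredited Household: [the claimant has been resident for the qualifying period? yes] AND [Controlled Resident (rule 4)? no] → not satisfied.
rule 12 — Listed Person: [the claimant's partner is not in remunerative employment? yes] AND [claimant's capital: £19,650 ≤ £23,300? yes] → satisfied.
rule 2 — Listed Case: the claimant is not habitually resident in the territory? yes; the claimant is in receipt of a qualifying disability payment? no; the claimant is a full-time student? yes — 2 of 3 hold (need ≥2) → satisfied.
rule 7 — Essential Claimant: [Listed Person (rule 12)? yes] OR [Listed Case (rule 2)? yes] → satisfied.
rule 9 — Approved Beneficiary: [Accredited Household (rule 6)? no] AND [Essential Claimant (rule 7)? yes] → not satisfied.
rule 8 — Registered Household: [Regulated Claimant (rule 10)? yes] AND [Approved Beneficiary (rule 9)? no] → not satisfied.

Approved Beneficiary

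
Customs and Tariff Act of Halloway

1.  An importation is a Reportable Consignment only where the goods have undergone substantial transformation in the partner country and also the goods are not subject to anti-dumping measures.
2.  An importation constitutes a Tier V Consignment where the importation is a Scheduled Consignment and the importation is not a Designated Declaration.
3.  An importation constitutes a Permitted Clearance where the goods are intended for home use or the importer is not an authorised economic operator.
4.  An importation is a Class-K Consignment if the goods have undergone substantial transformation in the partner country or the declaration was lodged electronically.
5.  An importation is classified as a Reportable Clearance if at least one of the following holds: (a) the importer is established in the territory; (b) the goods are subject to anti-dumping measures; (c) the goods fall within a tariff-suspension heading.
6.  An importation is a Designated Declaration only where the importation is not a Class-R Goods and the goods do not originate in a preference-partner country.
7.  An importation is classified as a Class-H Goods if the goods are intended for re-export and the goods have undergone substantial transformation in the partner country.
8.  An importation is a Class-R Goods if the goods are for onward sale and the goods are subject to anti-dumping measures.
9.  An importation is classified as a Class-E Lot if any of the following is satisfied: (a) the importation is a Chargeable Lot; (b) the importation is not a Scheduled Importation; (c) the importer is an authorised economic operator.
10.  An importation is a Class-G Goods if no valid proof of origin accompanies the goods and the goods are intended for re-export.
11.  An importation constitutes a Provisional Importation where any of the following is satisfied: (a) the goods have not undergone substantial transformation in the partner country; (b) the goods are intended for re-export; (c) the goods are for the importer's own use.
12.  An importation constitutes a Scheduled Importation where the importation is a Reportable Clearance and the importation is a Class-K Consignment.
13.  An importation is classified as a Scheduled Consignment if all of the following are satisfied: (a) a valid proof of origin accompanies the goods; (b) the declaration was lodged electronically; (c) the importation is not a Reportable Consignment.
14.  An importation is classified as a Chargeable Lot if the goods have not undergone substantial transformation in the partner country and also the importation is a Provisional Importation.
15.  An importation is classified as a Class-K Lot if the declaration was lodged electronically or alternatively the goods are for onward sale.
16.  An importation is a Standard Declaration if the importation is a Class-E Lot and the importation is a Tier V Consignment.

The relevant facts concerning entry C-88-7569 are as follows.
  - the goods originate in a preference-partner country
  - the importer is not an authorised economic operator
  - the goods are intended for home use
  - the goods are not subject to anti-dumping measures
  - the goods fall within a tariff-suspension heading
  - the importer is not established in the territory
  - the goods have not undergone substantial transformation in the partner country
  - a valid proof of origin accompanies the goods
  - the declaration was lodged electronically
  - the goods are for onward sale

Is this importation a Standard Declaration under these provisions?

paragraph 11 — Provisional Importation: [the goods have not undergone substantial transformation in the partner country? yes] OR [the goods are intended for re-export? no] OR [the goods are for the importer's own use? no] → satisfied.
paragraph 14 — Chargeable Lot: [the goods have not undergone substantial transformation in the partner country? yes] AND [Provisional Importation (paragraph 11)? yes] → satisfied.
paragraph 5 — Reportable Clearance: [the importer is established in the territory? no] OR [the goods are subject to anti-dumping measures? no] OR [the goods fall within a tariff-suspension heading? yes] → satisfied.
paragraph 4 — Class-K Consignment: [the goods have undergone substantial transformation in the partner country? no] OR [the declaration was lodged electronically? yes] → satisfied.
paragraph 12 — Scheduled Importation: [Reportable Clearance (paragraph 5)? yes] AND [Class-K Consignment (paragraph 4)? yes] → satisfied.
paragraph 9 — Class-E Lot: [Chargeable Lot (paragraph 14)? yes] OR [not a Scheduled Importation (paragraph 12)? no] OR [the importer is an authorised economic operator? no] → satisfied.
paragraph 1 — Reportable Consignment: [the goods have undergone substantial transformation in the partner country? no] AND [the goods are not subject to anti-dumping measures? yes] → not satisfied.
paragraph 13 — Scheduled Consignment: [a valid proof of origin accompanies the goods? yes] AND [the declaration was lodged electronically? yes] AND [not a Reportable Consignment (paragraph 1)? yes] → satisfied.
paragraph 8 — Class-R Goods: [the goods are for onward sale? yes] AND [the goods are subject to anti-dumping measures? no] → not satisfied.
paragraph 6 — Designated Declaration: [not a Class-R Goods (paragraph 8)? yes] AND [the goods do not originate in a preference-partner country? no] → not satisfied.
paragraph 2 — Tier V Consignment: [Scheduled Consignment (paragraph 13)? yes] AND [not a Designated Declaration (paragraph 6)? yes] → satisfied.
paragraph 16 — Standard Declaration: [Class-E Lot (paragraph 9)? yes] AND [Tier V Consignment (paragraph 2)? yes] → satisfied.

Yes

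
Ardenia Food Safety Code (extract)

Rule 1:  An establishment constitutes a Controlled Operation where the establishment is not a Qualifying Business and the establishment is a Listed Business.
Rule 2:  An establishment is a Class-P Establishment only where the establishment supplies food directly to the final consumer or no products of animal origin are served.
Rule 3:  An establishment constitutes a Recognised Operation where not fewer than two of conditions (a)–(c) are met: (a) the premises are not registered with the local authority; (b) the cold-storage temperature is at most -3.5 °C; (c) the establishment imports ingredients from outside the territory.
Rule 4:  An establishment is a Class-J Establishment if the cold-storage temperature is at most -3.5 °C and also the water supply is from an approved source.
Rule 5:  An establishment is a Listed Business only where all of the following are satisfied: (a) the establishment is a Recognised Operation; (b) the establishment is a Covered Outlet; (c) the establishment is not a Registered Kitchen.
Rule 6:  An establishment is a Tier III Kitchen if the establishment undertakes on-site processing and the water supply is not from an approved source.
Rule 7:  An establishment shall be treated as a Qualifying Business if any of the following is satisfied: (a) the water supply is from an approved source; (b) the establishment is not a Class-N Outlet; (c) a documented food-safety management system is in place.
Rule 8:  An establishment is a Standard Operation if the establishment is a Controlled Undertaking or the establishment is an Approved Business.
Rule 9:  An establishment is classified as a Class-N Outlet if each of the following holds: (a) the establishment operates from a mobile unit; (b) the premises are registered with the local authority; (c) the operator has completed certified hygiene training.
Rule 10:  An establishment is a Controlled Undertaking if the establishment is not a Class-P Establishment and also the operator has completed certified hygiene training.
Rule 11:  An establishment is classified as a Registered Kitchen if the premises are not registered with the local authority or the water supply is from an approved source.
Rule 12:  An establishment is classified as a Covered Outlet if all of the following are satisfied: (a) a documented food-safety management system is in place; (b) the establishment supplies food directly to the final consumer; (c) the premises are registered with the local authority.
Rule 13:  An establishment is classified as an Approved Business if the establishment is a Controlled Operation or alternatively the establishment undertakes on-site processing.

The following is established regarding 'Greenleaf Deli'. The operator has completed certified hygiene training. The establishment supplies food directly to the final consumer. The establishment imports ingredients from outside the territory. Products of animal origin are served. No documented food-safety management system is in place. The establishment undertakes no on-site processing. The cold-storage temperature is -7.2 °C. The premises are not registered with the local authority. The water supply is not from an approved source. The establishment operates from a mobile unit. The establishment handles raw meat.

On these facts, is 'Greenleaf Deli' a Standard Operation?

rule 2 — Class-P Establishment: [the establishment supplies food directly to the final consumer? yes] OR [no products of animal origin are served? no] → satisfied.
rule 10 — Controlled Undertaking: [not a Class-P Establishment (rule 2)? no] AND [the operator has completed certified hygiene training? yes] → not satisfied.
rule 9 — Class-N Outlet: [the establishment operates from a mobile unit? yes] AND [the premises are registered with the local authority? no] AND [the operator has completed certified hygiene training? yes] → not satisfied.
rule 7 — Qualifying Business: [the water supply is from an approved source? no] OR [not a Class-N Outlet (rule 9)? yes] OR [a documented food-safety management system is in place? no] → satisfied.
rule 3 — Recognised Operation: the premises are not registered with the local authority? yes; cold-storage temperature: -7.2 °C ≤ -3.5 °C? yes; the establishment imports ingredients from outside the territory? yes — 3 of 3 hold (need ≥2) → satisfied.
rule 12 — Covered Outlet: [a documented food-safety management system is in place? no] AND [the establishment supplies food directly to the final consumer? yes] AND [the premises are registered with the local authority? no] → not satisfied.
rule 11 — Registered Kitchen: [the premises are not registered with the local authority? yes] OR [the water supply is from an approved source? no] → satisfied.
rule 5 — Listed Business: [Recognised Operation (rule 3)? yes] AND [Covered Outlet (rule 12)? no] AND [not a Registered Kitchen (rule 11)? no] → not satisfied.
rule 1 — Controlled Operation: [not a Qualifying Business (rule 7)? no] AND [Listed Business (rule 5)? no] → not satisfied.
rule 13 — Approved Business: [Controlled Operation (rule 1)? no] OR [the establishment undertakes on-site processing? no] → not satisfied.
rule 8 — Standard Operation: [Controlled Undertaking (rule 10)? no] OR [Approved Business (rule 13)? no] → not satisfied.

No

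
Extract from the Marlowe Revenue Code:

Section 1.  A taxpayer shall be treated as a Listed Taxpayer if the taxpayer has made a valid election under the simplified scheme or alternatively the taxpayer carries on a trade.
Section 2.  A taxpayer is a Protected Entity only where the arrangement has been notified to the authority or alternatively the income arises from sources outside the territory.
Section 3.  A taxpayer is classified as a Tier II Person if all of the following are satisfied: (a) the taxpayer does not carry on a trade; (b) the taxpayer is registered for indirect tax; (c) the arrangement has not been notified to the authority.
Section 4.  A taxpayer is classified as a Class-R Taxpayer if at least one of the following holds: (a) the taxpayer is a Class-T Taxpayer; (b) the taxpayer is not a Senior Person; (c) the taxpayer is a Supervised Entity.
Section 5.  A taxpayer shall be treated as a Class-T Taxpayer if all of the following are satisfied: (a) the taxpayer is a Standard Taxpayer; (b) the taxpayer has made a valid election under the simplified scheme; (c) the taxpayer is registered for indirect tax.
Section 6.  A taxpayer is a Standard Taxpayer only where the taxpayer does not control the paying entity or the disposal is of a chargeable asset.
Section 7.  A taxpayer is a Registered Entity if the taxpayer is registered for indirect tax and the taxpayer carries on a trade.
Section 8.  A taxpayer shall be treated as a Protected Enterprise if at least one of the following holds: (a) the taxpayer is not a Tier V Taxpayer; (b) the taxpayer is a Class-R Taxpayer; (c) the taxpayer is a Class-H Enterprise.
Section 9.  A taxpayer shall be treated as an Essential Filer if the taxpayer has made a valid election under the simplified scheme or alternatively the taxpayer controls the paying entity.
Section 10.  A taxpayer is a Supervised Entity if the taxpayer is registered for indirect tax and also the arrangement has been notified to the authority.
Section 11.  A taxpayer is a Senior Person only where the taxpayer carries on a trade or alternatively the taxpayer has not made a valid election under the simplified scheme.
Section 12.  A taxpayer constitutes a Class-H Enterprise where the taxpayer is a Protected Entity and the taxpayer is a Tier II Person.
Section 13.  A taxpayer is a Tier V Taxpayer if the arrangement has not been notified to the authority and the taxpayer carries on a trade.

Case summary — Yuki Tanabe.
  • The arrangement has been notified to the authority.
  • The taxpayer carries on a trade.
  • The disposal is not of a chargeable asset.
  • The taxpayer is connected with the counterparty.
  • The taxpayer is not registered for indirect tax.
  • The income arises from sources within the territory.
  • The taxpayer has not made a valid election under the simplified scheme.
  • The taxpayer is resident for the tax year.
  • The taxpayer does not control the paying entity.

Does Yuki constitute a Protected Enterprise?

Yes

Under section 13: the arrangement has not been notified to the authority? no; and the taxpayer carries on a trade? yes. So the taxpayer is not a Tier V Taxpayer.
Under section 6: the taxpayer does not control the paying entity? yes; or the disposal is of a chargeable asset? no. So the taxpayer is a Standard Taxpayer.
Under section 5: Standard Taxpayer (section 6)? yes; and the taxpayer has made a valid election under the simplified scheme? no; and the taxpayer is registered for indirect tax? no. So the taxpayer is not a Class-T Taxpayer.
Under section 11: the taxpayer carries on a trade? yes; or the taxpayer has not made a valid election under the simplified scheme? yes. So the taxpayer is a Senior Person.
Under section 10: the taxpayer is registered for indirect tax? no; and the arrangement has been notified to the authority? yes. So the taxpayer is not a Supervised Entity.
Under section 4: Class-T Taxpayer (section 5)? no; or not a Senior Person (section 11)? no; or Supervised Entity (section 10)? no. So the taxpayer is not a Class-R Taxpayer.
Under section 2: the arrangement has been notified to the authority? yes; or the income arises from sources outside the territory? no. So the taxpayer is a Protected Entity.
Under section 3: the taxpayer does not carry on a trade? no; and the taxpayer is registered for indirect tax? no; and the arrangement has not been notified to the authority? no. So the taxpayer is not a Tier II Person.
Under section 12: Protected Entity (section 2)? yes; and Tier II Person (section 3)? no. So the taxpayer is not a Class-H Enterprise.
Under section 8: not a Tier V Taxpayer (section 13)? yes; or Class-R Taxpayer (section 4)? no; or Class-H Enterprise (section 12)? no. So the taxpayer is a Protected Enterprise.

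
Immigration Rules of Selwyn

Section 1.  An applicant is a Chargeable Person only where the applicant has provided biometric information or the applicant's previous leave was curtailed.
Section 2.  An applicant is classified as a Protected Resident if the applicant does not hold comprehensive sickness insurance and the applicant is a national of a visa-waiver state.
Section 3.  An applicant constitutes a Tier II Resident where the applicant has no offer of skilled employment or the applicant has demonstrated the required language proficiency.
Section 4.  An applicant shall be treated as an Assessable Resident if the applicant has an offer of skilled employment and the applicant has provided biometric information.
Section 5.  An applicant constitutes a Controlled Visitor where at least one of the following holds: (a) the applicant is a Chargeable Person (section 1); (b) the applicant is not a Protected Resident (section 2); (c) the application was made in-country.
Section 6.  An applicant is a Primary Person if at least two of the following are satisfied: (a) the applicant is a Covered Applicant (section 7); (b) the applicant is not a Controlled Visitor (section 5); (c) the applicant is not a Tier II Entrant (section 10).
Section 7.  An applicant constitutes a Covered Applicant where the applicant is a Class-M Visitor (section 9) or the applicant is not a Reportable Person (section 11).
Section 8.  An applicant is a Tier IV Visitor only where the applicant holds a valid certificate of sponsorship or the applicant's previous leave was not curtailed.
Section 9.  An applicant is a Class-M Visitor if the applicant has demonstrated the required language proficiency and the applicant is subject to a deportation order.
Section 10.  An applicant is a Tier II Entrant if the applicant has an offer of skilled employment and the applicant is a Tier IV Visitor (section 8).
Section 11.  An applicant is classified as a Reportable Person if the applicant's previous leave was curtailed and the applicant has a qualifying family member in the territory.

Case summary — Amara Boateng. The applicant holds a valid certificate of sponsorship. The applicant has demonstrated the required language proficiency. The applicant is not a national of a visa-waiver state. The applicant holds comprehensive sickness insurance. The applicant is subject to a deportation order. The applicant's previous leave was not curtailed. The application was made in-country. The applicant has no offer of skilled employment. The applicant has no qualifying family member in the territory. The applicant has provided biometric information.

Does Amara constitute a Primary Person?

Under section 9: the applicant has demonstrated the required language proficiency? yes; and the applicant is subject to a deportation order? yes. So the applicant is a Class-M Visitor.
Under section 11: the applicant's previous leave was curtailed? no; and the applicant has a qualifying family member in the territory? no. So the applicant is not a Reportable Person.
Under section 7: Class-M Visitor (section 9)? yes; or not a Reportable Person (section 11)? yes. So the applicant is a Covered Applicant.
Under section 1: the applicant has provided biometric information? yes; or the applicant's previous leave was curtailed? no. So the applicant is a Chargeable Person.
Under section 2: the applicant does not hold comprehensive sickness insurance? no; and the applicant is a national of a visa-waiver state? no. So the applicant is not a Protected Resident.
Under section 5: Chargeable Person (section 1)? yes; or not a Protected Resident (section 2)? yes; or the application was made in-country? yes. So the applicant is a Controlled Visitor.
Under section 8: the applicant holds a valid certificate of sponsorship? yes; or the applicant's previous leave was not curtailed? yes. So the applicant is a Tier IV Visitor.
Under section 10: the applicant has an offer of skilled employment? no; and Tier IV Visitor (section 8)? yes. So the applicant is not a Tier II Entrant.
Under section 6: Covered Applicant (section 7)? yes; not a Controlled Visitor (section 5)? no; not a Tier II Entrant (section 10)? yes — 2 of 3 hold (need ≥2) → satisfied.

Yes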